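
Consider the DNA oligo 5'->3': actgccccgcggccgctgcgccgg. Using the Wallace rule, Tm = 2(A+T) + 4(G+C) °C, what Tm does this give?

A=1, T=2, G=9, C=12
AT pairs contribute 3, GC pairs contribute 21.
Tm = 4·21 + 2·3 = 84 + 6 = 90°C

90°C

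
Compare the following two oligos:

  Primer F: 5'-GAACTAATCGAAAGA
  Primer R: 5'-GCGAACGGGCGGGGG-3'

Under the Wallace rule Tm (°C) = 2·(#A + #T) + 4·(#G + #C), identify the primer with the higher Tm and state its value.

Primer R, 56°C

Primer F: A+T=10, G+C=5 → Tm = 2(10)+4(5) = 40°C
Primer R: A+T=2, G+C=13 → Tm = 2(2)+4(13) = 56°C
40°C vs 56°C → primer R is higher.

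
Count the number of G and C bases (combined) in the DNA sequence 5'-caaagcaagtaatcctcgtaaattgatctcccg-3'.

Base counts: T=8, A=11, G=5, C=9
G+C = 5 + 9 = 14

14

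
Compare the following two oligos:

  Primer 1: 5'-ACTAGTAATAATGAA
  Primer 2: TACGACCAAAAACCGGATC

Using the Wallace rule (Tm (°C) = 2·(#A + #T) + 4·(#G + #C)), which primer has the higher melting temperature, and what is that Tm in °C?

Primer 2, 56°C

Primer 1: A+T=12, G+C=3 → Tm = 2(12)+4(3) = 36°C
Primer 2: A+T=10, G+C=9 → Tm = 2(10)+4(9) = 56°C
36°C vs 56°C → primer 2 is higher.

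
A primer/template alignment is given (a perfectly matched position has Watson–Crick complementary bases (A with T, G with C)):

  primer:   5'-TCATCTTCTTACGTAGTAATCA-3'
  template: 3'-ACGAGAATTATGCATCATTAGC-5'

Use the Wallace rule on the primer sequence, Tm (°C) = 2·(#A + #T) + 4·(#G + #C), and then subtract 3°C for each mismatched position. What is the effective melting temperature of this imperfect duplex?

43°C

Primer base counts: A=6, T=9, G=2, C=5 → A+T=15, G+C=7
Perfect-match Tm = 2(15) + 4(7) = 30 + 28 = 58°C
Mismatches (positions where the bases are not complementary): 5 (at positions 2, 3, 8, 9, 22)
Effective Tm = 58 − 5×3 = 58 − 15 = 43°C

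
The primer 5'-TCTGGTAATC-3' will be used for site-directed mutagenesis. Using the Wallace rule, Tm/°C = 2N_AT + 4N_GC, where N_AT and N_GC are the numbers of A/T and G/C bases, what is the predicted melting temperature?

28°C

Scanning the sequence gives A=2, T=4, C=2, G=2.
So N_AT = 6 and N_GC = 4.
Tm = 2(6) + 4(4) = 12 + 16 = 28°C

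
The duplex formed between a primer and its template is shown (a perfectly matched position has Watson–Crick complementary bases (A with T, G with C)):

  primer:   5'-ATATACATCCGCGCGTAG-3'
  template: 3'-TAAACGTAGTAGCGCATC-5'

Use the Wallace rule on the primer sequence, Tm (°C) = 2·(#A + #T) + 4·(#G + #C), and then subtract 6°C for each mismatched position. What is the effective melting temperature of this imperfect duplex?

30°C

Primer base counts: A=5, T=4, G=4, C=5 → A+T=9, G+C=9
Perfect-match Tm = 2(9) + 4(9) = 18 + 36 = 54°C
Mismatches (positions where the bases are not complementary): 4 (at positions 3, 5, 10, 11)
Effective Tm = 54 − 4×6 = 54 − 24 = 30°C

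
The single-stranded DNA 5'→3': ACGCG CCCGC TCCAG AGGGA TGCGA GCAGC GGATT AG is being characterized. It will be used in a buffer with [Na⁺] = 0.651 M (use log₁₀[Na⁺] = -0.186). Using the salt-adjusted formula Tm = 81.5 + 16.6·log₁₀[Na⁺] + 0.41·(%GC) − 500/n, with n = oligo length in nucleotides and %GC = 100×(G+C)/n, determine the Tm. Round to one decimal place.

92.6°C

Length n = 37. Base counts: T=4, A=8, C=11, G=14
G+C = 25, so %GC = 25/37 × 100 = 67.568%
Salt term: 16.6 × (-0.186) = -3.088
GC term: 0.41 × 67.568 = 27.703; length term: −500/37 = −13.514
Tm = 81.5 + (-3.088) + 27.703 − 13.514 = 92.601 → 92.6°C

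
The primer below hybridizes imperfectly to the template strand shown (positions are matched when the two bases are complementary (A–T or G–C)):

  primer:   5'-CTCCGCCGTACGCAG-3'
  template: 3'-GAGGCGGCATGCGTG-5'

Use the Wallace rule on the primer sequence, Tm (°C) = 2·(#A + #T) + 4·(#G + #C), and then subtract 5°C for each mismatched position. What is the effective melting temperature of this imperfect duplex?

Primer base counts: A=2, T=2, G=4, C=7 → A+T=4, G+C=11
Perfect-match Tm = 2(4) + 4(11) = 8 + 44 = 52°C
Mismatches (positions where the bases are not complementary): 1 (at position 15)
Effective Tm = 52 − 1×5 = 52 − 5 = 47°C

47°C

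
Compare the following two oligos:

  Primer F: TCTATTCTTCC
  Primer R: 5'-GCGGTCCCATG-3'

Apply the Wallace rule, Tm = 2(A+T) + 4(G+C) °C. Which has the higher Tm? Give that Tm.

Primer R, 38°C

Primer F: A+T=7, G+C=4 → Tm = 2(7)+4(4) = 30°C
Primer R: A+T=3, G+C=8 → Tm = 2(3)+4(8) = 38°C
30°C vs 38°C → primer R is higher.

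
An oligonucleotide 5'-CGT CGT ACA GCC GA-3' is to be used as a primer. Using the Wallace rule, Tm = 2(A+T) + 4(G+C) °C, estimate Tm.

46°C

C=5, A=3, G=4, T=2
A+T = 5, G+C = 9
Tm = 2(5) + 4(9) = 10 + 36 = 46°C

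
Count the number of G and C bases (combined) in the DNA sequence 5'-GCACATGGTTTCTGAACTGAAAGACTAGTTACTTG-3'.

Scanning the sequence gives G=8, C=6, T=11, A=10.
Total G or C: 8 + 6 = 14

14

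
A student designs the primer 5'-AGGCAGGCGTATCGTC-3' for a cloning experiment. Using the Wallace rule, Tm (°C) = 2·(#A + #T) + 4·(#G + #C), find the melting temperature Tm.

Counting bases: T=3, G=6, A=3, C=4
AT pairs contribute 6, GC pairs contribute 10.
Tm = 2(6) + 4(10) = 12 + 40 = 52°C

52°C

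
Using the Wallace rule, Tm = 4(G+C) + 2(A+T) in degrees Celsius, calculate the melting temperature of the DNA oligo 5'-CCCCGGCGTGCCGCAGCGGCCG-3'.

Counting bases: C=11, G=9, A=1, T=1
A+T = 2, G+C = 20
Tm = 4·20 + 2·2 = 80 + 4 = 84°C

84°C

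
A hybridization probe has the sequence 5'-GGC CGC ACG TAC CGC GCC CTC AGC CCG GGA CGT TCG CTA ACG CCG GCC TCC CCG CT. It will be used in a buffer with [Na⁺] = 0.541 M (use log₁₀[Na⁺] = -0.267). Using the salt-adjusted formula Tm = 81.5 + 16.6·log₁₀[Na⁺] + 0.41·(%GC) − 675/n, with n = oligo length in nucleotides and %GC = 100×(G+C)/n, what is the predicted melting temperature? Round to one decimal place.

Length n = 56. Counting bases: T=7, G=16, C=27, A=6
G+C = 43, so %GC = 43/56 × 100 = 76.786%
Salt term: 16.6 × (-0.267) = -4.432
GC term: 0.41 × 76.786 = 31.482; length term: −675/56 = −12.054
Tm = 81.5 + (-4.432) + 31.482 − 12.054 = 96.496 → 96.5°C

96.5°C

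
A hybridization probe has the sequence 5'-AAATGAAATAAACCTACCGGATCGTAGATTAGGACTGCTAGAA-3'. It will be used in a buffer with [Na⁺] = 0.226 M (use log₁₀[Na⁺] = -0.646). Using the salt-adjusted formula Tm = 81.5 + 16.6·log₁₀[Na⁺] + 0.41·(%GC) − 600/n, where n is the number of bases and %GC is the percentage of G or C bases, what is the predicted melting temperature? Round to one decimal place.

Length n = 43. Scanning the sequence gives C=7, A=18, G=9, T=9.
G+C = 16, so %GC = 16/43 × 100 = 37.209%
Salt term: 16.6 × (-0.646) = -10.724
GC term: 0.41 × 37.209 = 15.256; length term: −600/43 = −13.953
Tm = 81.5 + (-10.724) + 15.256 − 13.953 = 72.079 → 72.1°C

72.1°C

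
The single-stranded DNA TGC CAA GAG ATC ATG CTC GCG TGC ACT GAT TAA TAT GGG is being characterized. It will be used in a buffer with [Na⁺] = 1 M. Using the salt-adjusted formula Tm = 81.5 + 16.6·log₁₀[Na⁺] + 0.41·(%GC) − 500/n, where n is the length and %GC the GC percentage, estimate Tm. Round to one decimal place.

88.7°C

Length n = 39. Base counts: T=10, C=8, G=11, A=10
G+C = 19, so %GC = 19/39 × 100 = 48.718%
Salt term: 16.6 × (0) = 0
GC term: 0.41 × 48.718 = 19.974; length term: −500/39 = −12.821
Tm = 81.5 + (0) + 19.974 − 12.821 = 88.653 → 88.7°C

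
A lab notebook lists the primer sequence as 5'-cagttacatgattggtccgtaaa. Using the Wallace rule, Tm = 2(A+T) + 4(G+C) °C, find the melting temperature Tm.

64°C

Counting bases: C=4, T=7, G=5, A=7
So N_AT = 14 and N_GC = 9.
Tm = 2(14) + 4(9) = 28 + 36 = 64°C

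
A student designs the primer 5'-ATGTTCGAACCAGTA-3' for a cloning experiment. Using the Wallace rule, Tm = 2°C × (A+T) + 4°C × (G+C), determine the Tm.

42°C

G=3, C=3, A=5, T=4
AT pairs contribute 9, GC pairs contribute 6.
Tm = 2×9 + 4×6 = 42°C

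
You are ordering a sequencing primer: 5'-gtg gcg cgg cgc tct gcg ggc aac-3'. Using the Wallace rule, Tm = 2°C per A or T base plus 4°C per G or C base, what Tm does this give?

86°C

C=8, G=11, T=3, A=2
AT pairs contribute 5, GC pairs contribute 19.
Tm = 4·19 + 2·5 = 76 + 10 = 86°C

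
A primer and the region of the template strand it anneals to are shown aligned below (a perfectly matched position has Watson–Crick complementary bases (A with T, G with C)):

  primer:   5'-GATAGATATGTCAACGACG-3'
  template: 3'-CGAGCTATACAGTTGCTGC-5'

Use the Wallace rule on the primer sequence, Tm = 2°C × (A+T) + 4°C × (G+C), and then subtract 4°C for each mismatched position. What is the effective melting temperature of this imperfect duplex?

46°C

Primer base counts: A=7, T=4, G=5, C=3 → A+T=11, G+C=8
Perfect-match Tm = 2(11) + 4(8) = 22 + 32 = 54°C
Mismatches (positions where the bases are not complementary): 2 (at positions 2, 4)
Effective Tm = 54 − 2×4 = 54 − 8 = 46°C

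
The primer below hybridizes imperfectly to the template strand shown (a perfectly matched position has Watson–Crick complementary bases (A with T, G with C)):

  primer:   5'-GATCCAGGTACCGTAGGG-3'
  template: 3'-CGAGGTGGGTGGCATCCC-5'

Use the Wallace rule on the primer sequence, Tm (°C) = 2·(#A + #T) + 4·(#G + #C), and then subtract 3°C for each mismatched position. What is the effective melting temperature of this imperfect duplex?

46°C

Primer base counts: A=4, T=3, G=7, C=4 → A+T=7, G+C=11
Perfect-match Tm = 2(7) + 4(11) = 14 + 44 = 58°C
Mismatches (positions where the bases are not complementary): 4 (at positions 2, 7, 8, 9)
Effective Tm = 58 − 4×3 = 58 − 12 = 46°C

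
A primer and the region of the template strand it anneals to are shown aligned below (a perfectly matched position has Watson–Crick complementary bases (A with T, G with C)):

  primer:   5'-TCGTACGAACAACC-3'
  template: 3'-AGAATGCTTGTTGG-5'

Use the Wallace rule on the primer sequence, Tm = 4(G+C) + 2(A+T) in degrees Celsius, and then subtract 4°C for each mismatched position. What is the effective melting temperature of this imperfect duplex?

38°C

Primer base counts: A=5, T=2, G=2, C=5 → A+T=7, G+C=7
Perfect-match Tm = 2(7) + 4(7) = 14 + 28 = 42°C
Mismatches (positions where the bases are not complementary): 1 (at position 3)
Effective Tm = 42 − 1×4 = 42 − 4 = 38°C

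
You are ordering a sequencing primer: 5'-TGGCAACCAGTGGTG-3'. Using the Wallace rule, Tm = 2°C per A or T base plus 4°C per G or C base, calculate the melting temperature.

48°C

Base counts: C=3, T=3, A=3, G=6
AT pairs contribute 6, GC pairs contribute 9.
Tm = 4·9 + 2·6 = 36 + 12 = 48°C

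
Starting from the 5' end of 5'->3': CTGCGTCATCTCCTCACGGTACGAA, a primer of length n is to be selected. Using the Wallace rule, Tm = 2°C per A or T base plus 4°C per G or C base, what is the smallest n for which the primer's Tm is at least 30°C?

n = 10

First 9 bases: CTGCGTCAT → Tm = 28°C (< 30°C)
First 10 bases: CTGCGTCATC → Tm = 32°C (≥ 30°C)
Since every base adds ≥2°C, Tm only increases with n, so the threshold is first crossed at n = 10.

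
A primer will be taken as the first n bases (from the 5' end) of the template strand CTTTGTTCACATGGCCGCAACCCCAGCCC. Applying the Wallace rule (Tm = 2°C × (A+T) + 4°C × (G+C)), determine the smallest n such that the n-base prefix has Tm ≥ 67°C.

First 21 bases: CTTTGTTCACATGGCCGCAAC → Tm = 64°C (< 67°C)
First 22 bases: CTTTGTTCACATGGCCGCAACC → Tm = 68°C (≥ 67°C)
Each additional base adds 2°C (A/T) or 4°C (G/C), so Tm is non-decreasing in n; n = 22 is the first length to reach 67°C.

n = 22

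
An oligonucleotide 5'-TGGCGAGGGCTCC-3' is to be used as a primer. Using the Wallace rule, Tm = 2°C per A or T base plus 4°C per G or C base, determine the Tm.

Scanning the sequence gives A=1, T=2, C=4, G=6.
So N_AT = 3 and N_GC = 10.
Tm = 2×3 + 4×10 = 46°C

46°C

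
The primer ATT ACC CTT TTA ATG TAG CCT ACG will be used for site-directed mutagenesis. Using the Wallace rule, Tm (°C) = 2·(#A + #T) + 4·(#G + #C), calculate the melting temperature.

66°C

Counting bases: C=6, A=6, G=3, T=9
So N_AT = 15 and N_GC = 9.
Tm = 4·9 + 2·15 = 36 + 30 = 66°C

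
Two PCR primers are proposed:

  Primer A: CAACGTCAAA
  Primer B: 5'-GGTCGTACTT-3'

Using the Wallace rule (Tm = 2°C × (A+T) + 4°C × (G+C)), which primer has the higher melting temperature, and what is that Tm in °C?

Primer B, 30°C

Primer A: A+T=6, G+C=4 → Tm = 2(6)+4(4) = 28°C
Primer B: A+T=5, G+C=5 → Tm = 2(5)+4(5) = 30°C
28°C vs 30°C → primer B is higher.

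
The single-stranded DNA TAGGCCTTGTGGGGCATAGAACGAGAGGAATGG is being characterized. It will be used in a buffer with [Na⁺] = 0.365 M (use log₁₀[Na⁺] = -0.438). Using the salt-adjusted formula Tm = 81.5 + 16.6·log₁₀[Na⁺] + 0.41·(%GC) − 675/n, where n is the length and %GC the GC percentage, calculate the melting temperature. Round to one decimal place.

Length n = 33. Counting bases: C=4, A=9, G=14, T=6
G+C = 18, so %GC = 18/33 × 100 = 54.545%
Salt term: 16.6 × (-0.438) = -7.271
GC term: 0.41 × 54.545 = 22.363; length term: −675/33 = −20.455
Tm = 81.5 + (-7.271) + 22.363 − 20.455 = 76.137 → 76.1°C

76.1°C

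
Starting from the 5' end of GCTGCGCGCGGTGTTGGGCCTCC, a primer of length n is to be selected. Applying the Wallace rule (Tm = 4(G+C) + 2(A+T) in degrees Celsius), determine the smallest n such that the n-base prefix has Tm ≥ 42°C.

First 10 bases: GCTGCGCGCG → Tm = 38°C (< 42°C)
First 11 bases: GCTGCGCGCGG → Tm = 42°C (≥ 42°C)
Each additional base adds 2°C (A/T) or 4°C (G/C), so Tm is non-decreasing in n; n = 11 is the first length to reach 42°C.

n = 11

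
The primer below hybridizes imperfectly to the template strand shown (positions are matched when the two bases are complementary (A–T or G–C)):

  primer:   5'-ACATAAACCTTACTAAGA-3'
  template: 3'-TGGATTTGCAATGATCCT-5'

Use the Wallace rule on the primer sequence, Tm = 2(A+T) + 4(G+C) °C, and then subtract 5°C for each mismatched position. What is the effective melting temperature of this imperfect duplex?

Primer base counts: A=9, T=4, G=1, C=4 → A+T=13, G+C=5
Perfect-match Tm = 2(13) + 4(5) = 26 + 20 = 46°C
Mismatches (positions where the bases are not complementary): 3 (at positions 3, 9, 16)
Effective Tm = 46 − 3×5 = 46 − 15 = 31°C

31°C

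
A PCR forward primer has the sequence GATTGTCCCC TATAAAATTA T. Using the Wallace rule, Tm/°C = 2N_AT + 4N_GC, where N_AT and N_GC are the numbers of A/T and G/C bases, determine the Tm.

A=7, G=2, C=4, T=8
A+T = 15, G+C = 6
Tm = 2(15) + 4(6) = 30 + 24 = 54°C

54°C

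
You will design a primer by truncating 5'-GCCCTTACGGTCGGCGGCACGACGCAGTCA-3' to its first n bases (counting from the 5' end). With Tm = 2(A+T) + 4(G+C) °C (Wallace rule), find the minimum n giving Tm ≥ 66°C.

n = 19

First 18 bases: GCCCTTACGGTCGGCGGC → Tm = 64°C (< 66°C)
First 19 bases: GCCCTTACGGTCGGCGGCA → Tm = 66°C (≥ 66°C)
Since every base adds ≥2°C, Tm only increases with n, so the threshold is first crossed at n = 19.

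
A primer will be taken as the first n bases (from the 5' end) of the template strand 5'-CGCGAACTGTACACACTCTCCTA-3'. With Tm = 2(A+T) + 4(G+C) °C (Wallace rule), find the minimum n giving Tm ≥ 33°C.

First 10 bases: CGCGAACTGT → Tm = 32°C (< 33°C)
First 11 bases: CGCGAACTGTA → Tm = 34°C (≥ 33°C)
Each additional base adds 2°C (A/T) or 4°C (G/C), so Tm is non-decreasing in n; n = 11 is the first length to reach 33°C.

n = 11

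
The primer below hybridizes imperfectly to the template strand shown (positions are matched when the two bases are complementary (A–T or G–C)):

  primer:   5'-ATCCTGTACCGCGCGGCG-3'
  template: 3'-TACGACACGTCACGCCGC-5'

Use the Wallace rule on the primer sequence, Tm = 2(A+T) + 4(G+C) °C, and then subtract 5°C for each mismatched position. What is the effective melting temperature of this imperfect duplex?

Primer base counts: A=2, T=3, G=6, C=7 → A+T=5, G+C=13
Perfect-match Tm = 2(5) + 4(13) = 10 + 52 = 62°C
Mismatches (positions where the bases are not complementary): 4 (at positions 3, 8, 10, 12)
Effective Tm = 62 − 4×5 = 62 − 20 = 42°C

42°C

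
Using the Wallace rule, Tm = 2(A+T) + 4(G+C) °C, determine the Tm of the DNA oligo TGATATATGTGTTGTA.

Base counts: C=0, T=8, A=4, G=4
AT pairs contribute 12, GC pairs contribute 4.
Tm = 2×12 + 4×4 = 40°C

40°C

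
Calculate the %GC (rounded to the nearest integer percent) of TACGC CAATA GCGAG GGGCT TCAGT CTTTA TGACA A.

Base counts: C=8, G=9, T=9, A=10
G+C = 9 + 8 = 17 out of 36 bases
%GC = 17/36 × 100 = 47.22% ≈ 47%

47%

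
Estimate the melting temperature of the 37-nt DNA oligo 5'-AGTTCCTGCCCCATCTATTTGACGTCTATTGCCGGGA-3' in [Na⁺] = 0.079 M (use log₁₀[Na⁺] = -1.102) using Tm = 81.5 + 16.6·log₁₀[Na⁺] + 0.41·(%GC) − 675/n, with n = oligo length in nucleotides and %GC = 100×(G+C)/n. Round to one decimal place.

66.0°C

Length n = 37. Counting bases: C=11, A=6, G=8, T=12
G+C = 19, so %GC = 19/37 × 100 = 51.351%
Salt term: 16.6 × (-1.102) = -18.293
GC term: 0.41 × 51.351 = 21.054; length term: −675/37 = −18.243
Tm = 81.5 + (-18.293) + 21.054 − 18.243 = 66.018 → 66.0°C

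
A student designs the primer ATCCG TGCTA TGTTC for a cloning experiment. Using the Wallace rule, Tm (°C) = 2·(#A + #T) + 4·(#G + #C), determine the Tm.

Scanning the sequence gives A=2, C=4, G=3, T=6.
A+T = 8, G+C = 7
Tm = 2×8 + 4×7 = 44°C

44°C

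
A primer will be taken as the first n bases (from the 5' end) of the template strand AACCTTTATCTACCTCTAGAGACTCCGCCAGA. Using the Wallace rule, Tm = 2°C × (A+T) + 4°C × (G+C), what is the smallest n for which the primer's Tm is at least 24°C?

First 9 bases: AACCTTTAT → Tm = 22°C (< 24°C)
First 10 bases: AACCTTTATC → Tm = 26°C (≥ 24°C)
Since every base adds ≥2°C, Tm only increases with n, so the threshold is first crossed at n = 10.

n = 10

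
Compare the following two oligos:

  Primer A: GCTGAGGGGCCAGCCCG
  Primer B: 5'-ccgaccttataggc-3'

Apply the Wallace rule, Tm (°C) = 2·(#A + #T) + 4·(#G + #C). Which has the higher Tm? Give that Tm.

Primer A: A+T=3, G+C=14 → Tm = 2(3)+4(14) = 62°C
Primer B: A+T=6, G+C=8 → Tm = 2(6)+4(8) = 44°C
62°C vs 44°C → primer A is higher.

Primer A, 62°C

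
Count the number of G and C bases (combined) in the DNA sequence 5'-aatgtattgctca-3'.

Base counts: C=2, G=2, A=4, T=5
G+C = 2 + 2 = 4

4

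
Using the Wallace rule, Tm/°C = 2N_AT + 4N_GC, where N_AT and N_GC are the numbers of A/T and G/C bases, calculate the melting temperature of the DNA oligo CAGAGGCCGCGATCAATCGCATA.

72°C

C=7, T=3, A=7, G=6
A+T = 10, G+C = 13
Tm = 2(10) + 4(13) = 20 + 52 = 72°C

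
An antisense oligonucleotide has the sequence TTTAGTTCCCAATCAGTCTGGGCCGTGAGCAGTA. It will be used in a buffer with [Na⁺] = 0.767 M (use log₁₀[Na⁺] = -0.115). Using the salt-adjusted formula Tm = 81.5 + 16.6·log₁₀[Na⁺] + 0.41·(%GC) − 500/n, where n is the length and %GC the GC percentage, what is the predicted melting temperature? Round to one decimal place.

85.4°C

Length n = 34. Base counts: A=7, C=8, T=10, G=9
G+C = 17, so %GC = 17/34 × 100 = 50%
Salt term: 16.6 × (-0.115) = -1.909
GC term: 0.41 × 50 = 20.5; length term: −500/34 = −14.706
Tm = 81.5 + (-1.909) + 20.5 − 14.706 = 85.385 → 85.4°C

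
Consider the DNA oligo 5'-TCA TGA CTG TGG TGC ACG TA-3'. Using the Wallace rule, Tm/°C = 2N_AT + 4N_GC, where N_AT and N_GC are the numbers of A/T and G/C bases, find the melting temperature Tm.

60°C

Counting bases: C=4, T=6, A=4, G=6
So N_AT = 10 and N_GC = 10.
Tm = 2(10) + 4(10) = 20 + 40 = 60°C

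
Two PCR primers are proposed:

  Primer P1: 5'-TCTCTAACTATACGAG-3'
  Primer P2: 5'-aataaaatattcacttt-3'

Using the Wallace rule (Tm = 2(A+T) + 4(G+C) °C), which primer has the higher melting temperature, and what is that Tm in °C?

Primer P1: A+T=10, G+C=6 → Tm = 2(10)+4(6) = 44°C
Primer P2: A+T=15, G+C=2 → Tm = 2(15)+4(2) = 38°C
44°C vs 38°C → primer P1 is higher.

Primer P1, 44°C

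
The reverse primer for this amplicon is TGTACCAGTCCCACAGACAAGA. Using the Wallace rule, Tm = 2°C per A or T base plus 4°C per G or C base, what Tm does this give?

66°C

Counting bases: C=7, G=4, A=8, T=3
AT pairs contribute 11, GC pairs contribute 11.
Tm = 4·11 + 2·11 = 44 + 22 = 66°C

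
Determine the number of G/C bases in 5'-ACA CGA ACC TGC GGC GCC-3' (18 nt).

13

T=1, C=8, G=5, A=4
Total G or C: 5 + 8 = 13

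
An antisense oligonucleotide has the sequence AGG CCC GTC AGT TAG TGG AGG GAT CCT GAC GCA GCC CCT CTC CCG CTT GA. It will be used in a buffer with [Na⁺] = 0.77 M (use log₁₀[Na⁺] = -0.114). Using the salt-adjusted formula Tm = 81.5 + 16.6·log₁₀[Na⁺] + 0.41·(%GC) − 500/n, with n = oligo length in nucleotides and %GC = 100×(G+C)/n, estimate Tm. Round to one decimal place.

Length n = 50. Base counts: A=8, C=17, T=10, G=15
G+C = 32, so %GC = 32/50 × 100 = 64%
Salt term: 16.6 × (-0.114) = -1.892
GC term: 0.41 × 64 = 26.24; length term: −500/50 = −10
Tm = 81.5 + (-1.892) + 26.24 − 10 = 95.848 → 95.8°C

95.8°C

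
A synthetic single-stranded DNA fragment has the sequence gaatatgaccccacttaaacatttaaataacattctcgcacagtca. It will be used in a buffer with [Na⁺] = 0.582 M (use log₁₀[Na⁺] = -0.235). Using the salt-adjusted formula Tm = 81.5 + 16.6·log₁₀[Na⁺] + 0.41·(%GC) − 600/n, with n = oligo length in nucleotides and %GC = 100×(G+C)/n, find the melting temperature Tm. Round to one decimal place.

Length n = 46. A=18, G=4, T=12, C=12
G+C = 16, so %GC = 16/46 × 100 = 34.783%
Salt term: 16.6 × (-0.235) = -3.901
GC term: 0.41 × 34.783 = 14.261; length term: −600/46 = −13.043
Tm = 81.5 + (-3.901) + 14.261 − 13.043 = 78.817 → 78.8°C

78.8°C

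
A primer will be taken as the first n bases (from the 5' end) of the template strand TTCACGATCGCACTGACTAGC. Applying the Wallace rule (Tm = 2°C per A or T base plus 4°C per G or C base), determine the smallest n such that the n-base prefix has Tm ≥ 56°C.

First 18 bases: TTCACGATCGCACTGACT → Tm = 54°C (< 56°C)
First 19 bases: TTCACGATCGCACTGACTA → Tm = 56°C (≥ 56°C)
Since every base adds ≥2°C, Tm only increases with n, so the threshold is first crossed at n = 19.

n = 19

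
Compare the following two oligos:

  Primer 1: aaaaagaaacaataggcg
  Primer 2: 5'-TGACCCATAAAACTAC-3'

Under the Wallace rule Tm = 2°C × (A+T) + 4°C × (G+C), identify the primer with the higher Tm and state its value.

Primer 1, 48°C

Primer 1: A+T=12, G+C=6 → Tm = 2(12)+4(6) = 48°C
Primer 2: A+T=10, G+C=6 → Tm = 2(10)+4(6) = 44°C
48°C vs 44°C → primer 1 is higher.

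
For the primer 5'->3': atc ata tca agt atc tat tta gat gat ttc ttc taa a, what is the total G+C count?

Counting bases: A=13, C=5, G=3, T=16
G+C = 3 + 5 = 8

8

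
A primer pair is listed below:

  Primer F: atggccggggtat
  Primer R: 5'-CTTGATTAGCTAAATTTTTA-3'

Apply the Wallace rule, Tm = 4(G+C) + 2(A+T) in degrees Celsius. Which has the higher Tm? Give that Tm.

Primer F: A+T=5, G+C=8 → Tm = 2(5)+4(8) = 42°C
Primer R: A+T=16, G+C=4 → Tm = 2(16)+4(4) = 48°C
42°C vs 48°C → primer R is higher.

Primer R, 48°C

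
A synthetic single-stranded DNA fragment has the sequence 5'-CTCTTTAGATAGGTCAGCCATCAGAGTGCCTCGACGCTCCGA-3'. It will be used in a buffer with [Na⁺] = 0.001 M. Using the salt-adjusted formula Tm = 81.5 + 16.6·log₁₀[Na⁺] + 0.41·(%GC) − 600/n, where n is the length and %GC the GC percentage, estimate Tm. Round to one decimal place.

Length n = 42. Base counts: T=10, A=9, C=13, G=10
G+C = 23, so %GC = 23/42 × 100 = 54.762%
Salt term: 16.6 × (-3) = -49.8
GC term: 0.41 × 54.762 = 22.452; length term: −600/42 = −14.286
Tm = 81.5 + (-49.8) + 22.452 − 14.286 = 39.866 → 39.9°C

39.9°C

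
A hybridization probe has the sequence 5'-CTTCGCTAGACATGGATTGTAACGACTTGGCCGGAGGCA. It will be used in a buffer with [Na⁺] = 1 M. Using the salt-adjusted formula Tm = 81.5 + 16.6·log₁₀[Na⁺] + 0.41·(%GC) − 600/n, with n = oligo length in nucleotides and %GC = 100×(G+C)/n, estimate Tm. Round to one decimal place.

88.2°C

Length n = 39. Counting bases: G=12, A=9, T=9, C=9
G+C = 21, so %GC = 21/39 × 100 = 53.846%
Salt term: 16.6 × (0) = 0
GC term: 0.41 × 53.846 = 22.077; length term: −600/39 = −15.385
Tm = 81.5 + (0) + 22.077 − 15.385 = 88.192 → 88.2°C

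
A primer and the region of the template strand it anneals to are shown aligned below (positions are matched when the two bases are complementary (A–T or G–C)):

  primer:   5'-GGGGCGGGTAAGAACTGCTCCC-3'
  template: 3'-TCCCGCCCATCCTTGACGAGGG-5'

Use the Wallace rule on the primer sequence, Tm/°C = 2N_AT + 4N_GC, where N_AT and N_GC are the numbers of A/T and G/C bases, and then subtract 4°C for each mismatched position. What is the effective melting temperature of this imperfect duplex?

Primer base counts: A=4, T=3, G=9, C=6 → A+T=7, G+C=15
Perfect-match Tm = 2(7) + 4(15) = 14 + 60 = 74°C
Mismatches (positions where the bases are not complementary): 2 (at positions 1, 11)
Effective Tm = 74 − 2×4 = 74 − 8 = 66°C

66°C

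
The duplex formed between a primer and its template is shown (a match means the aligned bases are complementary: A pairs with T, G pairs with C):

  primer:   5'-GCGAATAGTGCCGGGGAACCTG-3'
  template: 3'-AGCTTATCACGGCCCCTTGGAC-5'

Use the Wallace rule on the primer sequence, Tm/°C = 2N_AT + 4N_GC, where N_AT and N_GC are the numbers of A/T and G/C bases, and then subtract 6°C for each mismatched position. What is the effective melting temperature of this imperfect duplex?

Primer base counts: A=5, T=3, G=9, C=5 → A+T=8, G+C=14
Perfect-match Tm = 2(8) + 4(14) = 16 + 56 = 72°C
Mismatches (positions where the bases are not complementary): 1 (at position 1)
Effective Tm = 72 − 1×6 = 72 − 6 = 66°C

66°C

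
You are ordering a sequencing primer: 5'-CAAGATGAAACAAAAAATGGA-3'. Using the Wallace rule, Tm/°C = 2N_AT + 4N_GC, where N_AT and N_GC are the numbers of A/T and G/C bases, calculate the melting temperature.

Base counts: A=13, C=2, T=2, G=4
So N_AT = 15 and N_GC = 6.
Tm = 4·6 + 2·15 = 24 + 30 = 54°C

54°C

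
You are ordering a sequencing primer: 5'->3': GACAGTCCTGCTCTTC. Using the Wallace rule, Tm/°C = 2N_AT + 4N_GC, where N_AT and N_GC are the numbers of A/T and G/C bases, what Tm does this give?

Base counts: T=5, C=6, A=2, G=3
AT pairs contribute 7, GC pairs contribute 9.
Tm = 2×7 + 4×9 = 50°C

50°C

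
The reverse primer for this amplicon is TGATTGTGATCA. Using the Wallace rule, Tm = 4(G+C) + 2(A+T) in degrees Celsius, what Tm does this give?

T=5, C=1, G=3, A=3
AT pairs contribute 8, GC pairs contribute 4.
Tm = 4·4 + 2·8 = 16 + 16 = 32°C

32°C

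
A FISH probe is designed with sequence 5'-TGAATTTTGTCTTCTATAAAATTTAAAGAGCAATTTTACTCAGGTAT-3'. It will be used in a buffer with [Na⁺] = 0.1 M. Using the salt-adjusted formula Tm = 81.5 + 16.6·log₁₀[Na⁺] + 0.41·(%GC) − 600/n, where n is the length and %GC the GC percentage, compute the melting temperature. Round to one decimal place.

61.7°C

Length n = 47. Base counts: C=5, G=6, T=20, A=16
G+C = 11, so %GC = 11/47 × 100 = 23.404%
Salt term: 16.6 × (-1) = -16.6
GC term: 0.41 × 23.404 = 9.596; length term: −600/47 = −12.766
Tm = 81.5 + (-16.6) + 9.596 − 12.766 = 61.73 → 61.7°C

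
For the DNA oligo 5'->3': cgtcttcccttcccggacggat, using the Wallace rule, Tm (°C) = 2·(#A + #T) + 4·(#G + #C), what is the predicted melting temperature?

Base counts: A=2, C=9, T=6, G=5
A+T = 8, G+C = 14
Tm = 2(8) + 4(14) = 16 + 56 = 72°C

72°C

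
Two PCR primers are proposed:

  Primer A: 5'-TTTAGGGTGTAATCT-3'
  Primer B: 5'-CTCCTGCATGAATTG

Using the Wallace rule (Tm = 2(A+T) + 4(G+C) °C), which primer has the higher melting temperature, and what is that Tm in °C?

Primer A: A+T=10, G+C=5 → Tm = 2(10)+4(5) = 40°C
Primer B: A+T=8, G+C=7 → Tm = 2(8)+4(7) = 44°C
40°C vs 44°C → primer B is higher.

Primer B, 44°C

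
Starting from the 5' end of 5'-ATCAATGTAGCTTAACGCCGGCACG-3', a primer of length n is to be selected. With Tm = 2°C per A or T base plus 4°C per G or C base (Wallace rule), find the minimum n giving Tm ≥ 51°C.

First 18 bases: ATCAATGTAGCTTAACGC → Tm = 50°C (< 51°C)
First 19 bases: ATCAATGTAGCTTAACGCC → Tm = 54°C (≥ 51°C)
Each additional base adds 2°C (A/T) or 4°C (G/C), so Tm is non-decreasing in n; n = 19 is the first length to reach 51°C.

n = 19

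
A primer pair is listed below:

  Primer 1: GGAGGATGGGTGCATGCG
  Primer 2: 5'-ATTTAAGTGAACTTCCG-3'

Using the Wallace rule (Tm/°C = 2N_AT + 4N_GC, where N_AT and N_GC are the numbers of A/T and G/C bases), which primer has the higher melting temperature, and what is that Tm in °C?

Primer 1: A+T=6, G+C=12 → Tm = 2(6)+4(12) = 60°C
Primer 2: A+T=11, G+C=6 → Tm = 2(11)+4(6) = 46°C
60°C vs 46°C → primer 1 is higher.

Primer 1, 60°C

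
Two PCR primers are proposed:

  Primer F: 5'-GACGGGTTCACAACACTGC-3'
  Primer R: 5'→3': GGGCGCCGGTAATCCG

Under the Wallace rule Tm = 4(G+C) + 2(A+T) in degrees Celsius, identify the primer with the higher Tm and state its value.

Primer F: A+T=8, G+C=11 → Tm = 2(8)+4(11) = 60°C
Primer R: A+T=4, G+C=12 → Tm = 2(4)+4(12) = 56°C
60°C vs 56°C → primer F is higher.

Primer F, 60°C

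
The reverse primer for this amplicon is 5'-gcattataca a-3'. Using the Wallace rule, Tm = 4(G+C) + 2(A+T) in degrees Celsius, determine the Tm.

28°C

T=3, A=5, G=1, C=2
So N_AT = 8 and N_GC = 3.
Tm = 2×8 + 4×3 = 28°C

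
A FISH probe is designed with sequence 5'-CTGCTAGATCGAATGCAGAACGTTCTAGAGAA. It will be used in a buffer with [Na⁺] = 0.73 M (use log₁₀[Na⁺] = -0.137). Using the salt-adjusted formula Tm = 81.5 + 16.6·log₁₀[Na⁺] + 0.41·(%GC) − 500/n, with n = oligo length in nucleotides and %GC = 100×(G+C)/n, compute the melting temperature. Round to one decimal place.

81.5°C

Length n = 32. Scanning the sequence gives T=7, A=11, C=6, G=8.
G+C = 14, so %GC = 14/32 × 100 = 43.75%
Salt term: 16.6 × (-0.137) = -2.274
GC term: 0.41 × 43.75 = 17.938; length term: −500/32 = −15.625
Tm = 81.5 + (-2.274) + 17.938 − 15.625 = 81.539 → 81.5°C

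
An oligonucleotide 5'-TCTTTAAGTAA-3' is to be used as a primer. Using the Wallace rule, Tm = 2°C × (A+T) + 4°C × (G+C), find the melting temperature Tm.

Base counts: T=5, C=1, G=1, A=4
A+T = 9, G+C = 2
Tm = 4·2 + 2·9 = 8 + 18 = 26°C

26°C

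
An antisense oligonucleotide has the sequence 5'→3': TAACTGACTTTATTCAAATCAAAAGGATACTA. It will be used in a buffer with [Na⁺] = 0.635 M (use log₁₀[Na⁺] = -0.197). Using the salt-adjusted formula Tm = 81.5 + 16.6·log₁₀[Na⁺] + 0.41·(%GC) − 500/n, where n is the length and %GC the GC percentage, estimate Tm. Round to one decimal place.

Length n = 32. Base counts: A=14, T=10, G=3, C=5
G+C = 8, so %GC = 8/32 × 100 = 25%
Salt term: 16.6 × (-0.197) = -3.27
GC term: 0.41 × 25 = 10.25; length term: −500/32 = −15.625
Tm = 81.5 + (-3.27) + 10.25 − 15.625 = 72.855 → 72.9°C

72.9°C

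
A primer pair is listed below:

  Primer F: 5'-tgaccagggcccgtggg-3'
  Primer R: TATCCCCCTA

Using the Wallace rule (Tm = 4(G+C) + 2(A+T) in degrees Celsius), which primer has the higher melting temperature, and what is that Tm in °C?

Primer F: A+T=4, G+C=13 → Tm = 2(4)+4(13) = 60°C
Primer R: A+T=5, G+C=5 → Tm = 2(5)+4(5) = 30°C
60°C vs 30°C → primer F is higher.

Primer F, 60°C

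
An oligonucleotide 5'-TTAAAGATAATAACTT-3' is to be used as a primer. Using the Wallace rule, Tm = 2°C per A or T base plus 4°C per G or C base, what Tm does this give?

36°C

Counting bases: A=8, G=1, T=6, C=1
AT pairs contribute 14, GC pairs contribute 2.
Tm = 4·2 + 2·14 = 8 + 28 = 36°C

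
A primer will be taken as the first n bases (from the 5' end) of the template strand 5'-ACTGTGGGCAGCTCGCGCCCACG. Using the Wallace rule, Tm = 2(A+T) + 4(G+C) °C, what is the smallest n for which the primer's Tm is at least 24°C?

First 7 bases: ACTGTGG → Tm = 22°C (< 24°C)
First 8 bases: ACTGTGGG → Tm = 26°C (≥ 24°C)
Since every base adds ≥2°C, Tm only increases with n, so the threshold is first crossed at n = 8.

n = 8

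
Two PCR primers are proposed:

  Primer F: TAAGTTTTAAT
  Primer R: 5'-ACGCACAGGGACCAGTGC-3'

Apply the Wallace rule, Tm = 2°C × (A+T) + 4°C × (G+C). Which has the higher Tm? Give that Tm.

Primer R, 60°C

Primer F: A+T=10, G+C=1 → Tm = 2(10)+4(1) = 24°C
Primer R: A+T=6, G+C=12 → Tm = 2(6)+4(12) = 60°C
24°C vs 60°C → primer R is higher.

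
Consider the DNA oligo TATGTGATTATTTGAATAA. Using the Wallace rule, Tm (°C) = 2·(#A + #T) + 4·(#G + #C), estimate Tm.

Base counts: T=9, A=7, G=3, C=0
A+T = 16, G+C = 3
Tm = 2(16) + 4(3) = 32 + 12 = 44°C

44°C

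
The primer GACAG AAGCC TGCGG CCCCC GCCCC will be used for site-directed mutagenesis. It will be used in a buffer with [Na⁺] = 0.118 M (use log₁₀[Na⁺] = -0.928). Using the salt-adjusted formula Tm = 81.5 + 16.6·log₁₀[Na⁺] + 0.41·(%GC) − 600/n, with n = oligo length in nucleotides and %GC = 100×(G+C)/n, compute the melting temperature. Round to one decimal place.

Length n = 25. Counting bases: C=13, T=1, G=7, A=4
G+C = 20, so %GC = 20/25 × 100 = 80%
Salt term: 16.6 × (-0.928) = -15.405
GC term: 0.41 × 80 = 32.8; length term: −600/25 = −24
Tm = 81.5 + (-15.405) + 32.8 − 24 = 74.895 → 74.9°C

74.9°C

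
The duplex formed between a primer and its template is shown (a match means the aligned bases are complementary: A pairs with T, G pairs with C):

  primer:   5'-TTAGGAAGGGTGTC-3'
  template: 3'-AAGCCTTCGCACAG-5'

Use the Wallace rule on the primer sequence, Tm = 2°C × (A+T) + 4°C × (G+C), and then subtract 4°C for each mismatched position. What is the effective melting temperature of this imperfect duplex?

34°C

Primer base counts: A=3, T=4, G=6, C=1 → A+T=7, G+C=7
Perfect-match Tm = 2(7) + 4(7) = 14 + 28 = 42°C
Mismatches (positions where the bases are not complementary): 2 (at positions 3, 9)
Effective Tm = 42 − 2×4 = 42 − 8 = 34°C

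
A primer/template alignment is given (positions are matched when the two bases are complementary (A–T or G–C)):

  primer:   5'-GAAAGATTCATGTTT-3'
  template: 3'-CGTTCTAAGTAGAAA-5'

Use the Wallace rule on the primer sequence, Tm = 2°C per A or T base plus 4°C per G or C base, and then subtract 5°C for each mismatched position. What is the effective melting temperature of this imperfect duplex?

28°C

Primer base counts: A=5, T=6, G=3, C=1 → A+T=11, G+C=4
Perfect-match Tm = 2(11) + 4(4) = 22 + 16 = 38°C
Mismatches (positions where the bases are not complementary): 2 (at positions 2, 12)
Effective Tm = 38 − 2×5 = 38 − 10 = 28°C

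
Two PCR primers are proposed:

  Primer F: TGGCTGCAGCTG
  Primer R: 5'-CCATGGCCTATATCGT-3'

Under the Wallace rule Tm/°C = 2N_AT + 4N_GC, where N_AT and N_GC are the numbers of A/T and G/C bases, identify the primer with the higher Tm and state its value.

Primer F: A+T=4, G+C=8 → Tm = 2(4)+4(8) = 40°C
Primer R: A+T=8, G+C=8 → Tm = 2(8)+4(8) = 48°C
40°C vs 48°C → primer R is higher.

Primer R, 48°C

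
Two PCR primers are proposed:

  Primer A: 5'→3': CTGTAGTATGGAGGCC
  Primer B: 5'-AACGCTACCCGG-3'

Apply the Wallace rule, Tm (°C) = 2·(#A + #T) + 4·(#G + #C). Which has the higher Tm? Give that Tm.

Primer A: A+T=7, G+C=9 → Tm = 2(7)+4(9) = 50°C
Primer B: A+T=4, G+C=8 → Tm = 2(4)+4(8) = 40°C
50°C vs 40°C → primer A is higher.

Primer A, 50°C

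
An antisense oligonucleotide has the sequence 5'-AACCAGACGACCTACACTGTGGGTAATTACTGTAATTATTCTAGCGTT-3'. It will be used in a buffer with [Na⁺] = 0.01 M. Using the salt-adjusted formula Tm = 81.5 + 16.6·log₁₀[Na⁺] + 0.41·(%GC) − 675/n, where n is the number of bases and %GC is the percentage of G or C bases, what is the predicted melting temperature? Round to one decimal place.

Length n = 48. Base counts: T=15, G=9, C=10, A=14
G+C = 19, so %GC = 19/48 × 100 = 39.583%
Salt term: 16.6 × (-2) = -33.2
GC term: 0.41 × 39.583 = 16.229; length term: −675/48 = −14.062
Tm = 81.5 + (-33.2) + 16.229 − 14.062 = 50.467 → 50.5°C

50.5°C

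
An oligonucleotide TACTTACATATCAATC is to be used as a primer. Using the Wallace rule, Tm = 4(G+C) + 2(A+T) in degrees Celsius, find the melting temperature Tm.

Counting bases: A=6, G=0, T=6, C=4
A+T = 12, G+C = 4
Tm = 4·4 + 2·12 = 16 + 24 = 40°C

40°C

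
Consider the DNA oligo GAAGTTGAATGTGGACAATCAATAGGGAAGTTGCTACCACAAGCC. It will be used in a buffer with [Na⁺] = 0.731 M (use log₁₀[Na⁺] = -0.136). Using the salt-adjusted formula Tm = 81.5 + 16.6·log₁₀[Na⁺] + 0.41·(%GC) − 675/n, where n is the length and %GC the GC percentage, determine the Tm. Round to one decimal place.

82.5°C

Length n = 45. G=12, T=9, C=8, A=16
G+C = 20, so %GC = 20/45 × 100 = 44.444%
Salt term: 16.6 × (-0.136) = -2.258
GC term: 0.41 × 44.444 = 18.222; length term: −675/45 = −15
Tm = 81.5 + (-2.258) + 18.222 − 15 = 82.464 → 82.5°C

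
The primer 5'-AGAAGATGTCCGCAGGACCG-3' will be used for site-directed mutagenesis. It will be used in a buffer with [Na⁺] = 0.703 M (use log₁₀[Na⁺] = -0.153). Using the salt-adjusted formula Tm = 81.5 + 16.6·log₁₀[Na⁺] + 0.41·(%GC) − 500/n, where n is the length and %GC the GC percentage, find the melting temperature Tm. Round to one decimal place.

78.6°C

Length n = 20. Base counts: G=7, A=6, T=2, C=5
G+C = 12, so %GC = 12/20 × 100 = 60%
Salt term: 16.6 × (-0.153) = -2.54
GC term: 0.41 × 60 = 24.6; length term: −500/20 = −25
Tm = 81.5 + (-2.54) + 24.6 − 25 = 78.56 → 78.6°C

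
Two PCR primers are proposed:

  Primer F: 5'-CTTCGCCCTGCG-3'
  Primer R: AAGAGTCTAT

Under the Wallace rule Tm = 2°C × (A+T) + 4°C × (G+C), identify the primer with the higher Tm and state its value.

Primer F: A+T=3, G+C=9 → Tm = 2(3)+4(9) = 42°C
Primer R: A+T=7, G+C=3 → Tm = 2(7)+4(3) = 26°C
42°C vs 26°C → primer F is higher.

Primer F, 42°C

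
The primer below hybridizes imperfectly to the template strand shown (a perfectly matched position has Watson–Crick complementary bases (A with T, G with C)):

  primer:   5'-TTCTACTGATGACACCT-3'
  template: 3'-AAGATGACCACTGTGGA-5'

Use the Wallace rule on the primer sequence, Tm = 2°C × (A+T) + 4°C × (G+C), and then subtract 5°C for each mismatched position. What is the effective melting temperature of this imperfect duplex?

43°C

Primer base counts: A=4, T=6, G=2, C=5 → A+T=10, G+C=7
Perfect-match Tm = 2(10) + 4(7) = 20 + 28 = 48°C
Mismatches (positions where the bases are not complementary): 1 (at position 9)
Effective Tm = 48 − 1×5 = 48 − 5 = 43°C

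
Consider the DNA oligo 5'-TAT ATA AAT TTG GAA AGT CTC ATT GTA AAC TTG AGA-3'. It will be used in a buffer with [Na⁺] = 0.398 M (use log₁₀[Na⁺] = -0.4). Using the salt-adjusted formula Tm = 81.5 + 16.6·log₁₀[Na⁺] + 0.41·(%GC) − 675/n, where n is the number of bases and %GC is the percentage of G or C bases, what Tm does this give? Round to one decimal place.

66.4°C

Length n = 36. T=13, C=3, A=14, G=6
G+C = 9, so %GC = 9/36 × 100 = 25%
Salt term: 16.6 × (-0.4) = -6.64
GC term: 0.41 × 25 = 10.25; length term: −675/36 = −18.75
Tm = 81.5 + (-6.64) + 10.25 − 18.75 = 66.36 → 66.4°C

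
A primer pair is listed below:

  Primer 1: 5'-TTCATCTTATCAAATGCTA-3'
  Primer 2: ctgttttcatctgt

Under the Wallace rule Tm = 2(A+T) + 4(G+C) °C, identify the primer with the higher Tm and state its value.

Primer 1, 48°C

Primer 1: A+T=14, G+C=5 → Tm = 2(14)+4(5) = 48°C
Primer 2: A+T=9, G+C=5 → Tm = 2(9)+4(5) = 38°C
48°C vs 38°C → primer 1 is higher.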